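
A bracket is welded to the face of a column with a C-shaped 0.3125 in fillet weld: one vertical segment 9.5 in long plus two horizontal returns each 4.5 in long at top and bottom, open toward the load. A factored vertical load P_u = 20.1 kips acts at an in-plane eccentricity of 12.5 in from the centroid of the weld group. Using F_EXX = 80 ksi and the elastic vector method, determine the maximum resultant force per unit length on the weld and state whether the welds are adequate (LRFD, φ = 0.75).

Total weld length L_w = 18.5 in. Treat welds as unit-width lines.
Centroid: x̄ = 2×4.5×2.25 / 18.5 = 1.095 in from the vertical weld.
Polar moment about centroid: J = I_x + I_y = [9.5³/12 + 2×4.5×4.75²] + [9.5×1.095² + 2(4.5³/12 + 4.5×1.155²)] = 313.1 in³.
Direct shear f_v = P/L_w = 20.1 / 18.5 = 1.086 kip/in (vertical).
Torsion M = P·e = 20.1 × 12.5 = 251.25 kip·in.
Critical point at (x, y) = (3.405, 4.75) from centroid. f_tx = M·y/J = 3.812 kip/in; f_ty = M·x/J = 2.733 kip/in.
Resultant f_max = √[f_tx² + (f_v + f_ty)²] = √[3.812² + (1.086 + 2.733)²] = 5.396 kip/in.
Capacity per unit length: φr_n = 0.75 × 0.6 × 80 × (0.707 × 0.3125) = 7.954 kip/in.
5.396 ≤ 7.954 → adequate.

f_max ≈ 5.4 kip/in; adequate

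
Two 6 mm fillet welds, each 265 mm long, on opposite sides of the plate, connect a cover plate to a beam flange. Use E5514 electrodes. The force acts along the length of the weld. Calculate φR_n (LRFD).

E55XX → F_EXX = 550 MPa.
Effective throat t_e = 0.707 × 6 = 4.242 mm.
Total length L = 530 mm; A_we = 4.242 × 530 = 2248 mm².
F_nw = 0.6 F_EXX = 0.6 × 550 = 330 MPa.
φR_n = 0.75 × 330 × 2248 × 10⁻³ = 556.4 kN.

φR_n ≈ 556 kN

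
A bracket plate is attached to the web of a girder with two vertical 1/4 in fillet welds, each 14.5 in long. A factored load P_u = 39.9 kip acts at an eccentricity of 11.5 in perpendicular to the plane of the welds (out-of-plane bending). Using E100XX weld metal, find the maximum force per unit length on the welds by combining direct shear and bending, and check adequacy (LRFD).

f_max ≈ 6.69 kip/in; adequate

E100XX → F_EXX = 100 ksi.
L_w = 2 × 14.5 = 29 in; section modulus (unit throat) S = 2 × L²/6 = 70.08 in².
Direct shear f_v = P/L_w = 39.9/29 = 1.376 kip/in.
Moment M = P × e = 39.9 × 11.5 = 458.85 kip·in; bending f_b = M/S = 6.547 kip/in.
f_max = √(f_v² + f_b²) = √(1.376² + 6.547²) = 6.69 kip/in.
φr_n = 0.75 × 0.6 × 100 × (0.707 × 0.25) = 7.954 kip/in → adequate.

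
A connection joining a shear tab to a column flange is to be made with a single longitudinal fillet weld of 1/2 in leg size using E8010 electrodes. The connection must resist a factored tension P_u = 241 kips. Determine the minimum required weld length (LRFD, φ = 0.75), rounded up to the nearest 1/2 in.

E80XX → F_EXX = 80 ksi.
Throat t_e = 0.707 × 0.5 = 0.3535 in.
φr_n = 0.75 × 0.6 × 80 × 0.3535 = 12.73 kips/in.
L_req = P_u / φr_n = 241 / 12.73 = 18.94 in total.
Round up → use L = 19 in.

L = 19 in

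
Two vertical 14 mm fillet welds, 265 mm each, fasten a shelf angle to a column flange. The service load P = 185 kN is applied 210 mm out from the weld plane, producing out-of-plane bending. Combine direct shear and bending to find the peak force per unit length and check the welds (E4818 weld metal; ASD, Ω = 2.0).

E48XX → F_EXX = 480 MPa.
L_w = 2 × 265 = 530 mm; section modulus (unit throat) S = 2 × L²/6 = 23410 mm².
Direct shear f_v = P/L_w = 185×10³/530 = 349.1 N/mm.
Moment M = P × e = 185×10³ × 210 = 38850000 N·mm; bending f_b = M/S = 1660 N/mm.
f_max = √(f_v² + f_b²) = √(349.1² + 1660²) = 1696 N/mm.
r_n/Ω = (1/2.0) × 0.6 × 480 × (0.707 × 14) = 1425 N/mm → NOT adequate.

f_max ≈ 1700 N/mm; NOT adequate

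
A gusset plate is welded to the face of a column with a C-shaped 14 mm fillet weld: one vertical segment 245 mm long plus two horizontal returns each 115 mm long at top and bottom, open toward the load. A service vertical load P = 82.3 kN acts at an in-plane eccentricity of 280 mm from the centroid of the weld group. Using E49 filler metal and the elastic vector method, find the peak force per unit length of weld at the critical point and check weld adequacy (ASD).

E49XX → F_EXX = 490 MPa.
Total weld length L_w = 475 mm. Treat welds as unit-width lines.
Centroid: x̄ = 2×115×57.5 / 475 = 27.84 mm from the vertical weld.
Polar moment about centroid: J = I_x + I_y = [245³/12 + 2×115×122.5²] + [245×27.84² + 2(115³/12 + 115×29.66²)] = 5323000 mm³.
Direct shear f_v = P/L_w = 82.3×10³ / 475 = 173.3 N/mm (vertical).
Torsion M = P·e = 82.3×10³ × 280 = 23044000 N·mm.
Critical point at (x, y) = (87.16, 122.5) from centroid. f_tx = M·y/J = 530.4 N/mm; f_ty = M·x/J = 377.3 N/mm.
Resultant f_max = √[f_tx² + (f_v + f_ty)²] = √[530.4² + (173.3 + 377.3)²] = 764.5 N/mm.
Capacity per unit length: r_n/Ω = (1/2.0) × 0.6 × 490 × (0.707 × 14) = 1455 N/mm.
764.5 ≤ 1455 → adequate.

f_max ≈ 764 N/mm; adequate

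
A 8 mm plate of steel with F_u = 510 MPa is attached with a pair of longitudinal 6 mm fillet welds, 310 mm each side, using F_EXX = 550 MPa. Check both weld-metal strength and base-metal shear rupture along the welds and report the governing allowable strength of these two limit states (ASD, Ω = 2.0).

t_e = 0.707 × 6 = 4.242 mm; L = 620 mm.
Weld metal: R_n/Ω = (1/2.0) × 0.6 × 550 × 4.242 × 620 × 10⁻³ = 434 kN.
Base metal (shear rupture): R_n/Ω = (1/2.0) × 0.6 × 510 × 8 × 620 × 10⁻³ = 758.9 kN.
Governing: weld metal.

R_n/Ω ≈ 434 kN (weld metal governs)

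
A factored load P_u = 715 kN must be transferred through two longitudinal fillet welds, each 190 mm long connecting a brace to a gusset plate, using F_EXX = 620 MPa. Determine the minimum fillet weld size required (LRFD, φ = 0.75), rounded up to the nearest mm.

w = 10 mm

Total weld length L = 380 mm.
Required throat t_e = P_u / (φ × 0.6 F_EXX × L) = 715 / (0.75 × 0.6 × 620 × 380 × 10⁻³) = 6.744 mm.
Required leg w = t_e / 0.707 = 9.539 mm → use 10 mm.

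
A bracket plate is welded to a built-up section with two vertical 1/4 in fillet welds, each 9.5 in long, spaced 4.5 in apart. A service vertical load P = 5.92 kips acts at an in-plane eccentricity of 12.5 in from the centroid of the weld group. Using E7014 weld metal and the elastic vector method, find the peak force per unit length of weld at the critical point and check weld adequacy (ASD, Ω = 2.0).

f_max ≈ 1.78 kip/in; adequate

E70XX → F_EXX = 70 ksi.
Total weld length L_w = 19 in. Treat welds as unit-width lines.
Polar moment about centroid: J = 2[d³/12 + d(b/2)²] = 2[9.5³/12 + 9.5×2.25²] = 239.1 in³.
Direct shear f_v = P/L_w = 5.92 / 19 = 0.3116 kip/in (vertical).
Torsion M = P·e = 5.92 × 12.5 = 74 kip·in.
Critical point at (x, y) = (2.25, 4.75) from centroid. f_tx = M·y/J = 1.47 kip/in; f_ty = M·x/J = 0.6964 kip/in.
Resultant f_max = √[f_tx² + (f_v + f_ty)²] = √[1.47² + (0.3116 + 0.6964)²] = 1.783 kip/in.
Capacity per unit length: r_n/Ω = (1/2.0) × 0.6 × 70 × (0.707 × 0.25) = 3.712 kip/in.
1.783 ≤ 3.712 → adequate.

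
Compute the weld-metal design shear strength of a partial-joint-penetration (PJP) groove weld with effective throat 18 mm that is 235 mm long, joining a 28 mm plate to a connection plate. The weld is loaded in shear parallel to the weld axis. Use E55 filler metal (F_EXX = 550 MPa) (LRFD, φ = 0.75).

φR_n ≈ 1050 kN

Effective throat (given) t_e = 18 mm.
A_we = 18 × 235 = 4230 mm².
F_nw = 0.6 F_EXX = 330 MPa.
φR_n = 0.75 × 330 × 4230 × 10⁻³ = 1047 kN.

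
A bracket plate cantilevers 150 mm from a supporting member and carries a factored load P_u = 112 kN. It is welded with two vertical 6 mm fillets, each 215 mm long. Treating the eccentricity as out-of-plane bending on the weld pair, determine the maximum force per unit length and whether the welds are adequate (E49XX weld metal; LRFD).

E49XX → F_EXX = 490 MPa.
L_w = 2 × 215 = 430 mm; section modulus (unit throat) S = 2 × L²/6 = 15410 mm².
Direct shear f_v = P/L_w = 112×10³/430 = 260.5 N/mm.
Moment M = P × e = 112×10³ × 150 = 16800000 N·mm; bending f_b = M/S = 1090 N/mm.
f_max = √(f_v² + f_b²) = √(260.5² + 1090²) = 1121 N/mm.
φr_n = 0.75 × 0.6 × 490 × (0.707 × 6) = 935.4 N/mm → NOT adequate.

f_max ≈ 1120 N/mm; NOT adequate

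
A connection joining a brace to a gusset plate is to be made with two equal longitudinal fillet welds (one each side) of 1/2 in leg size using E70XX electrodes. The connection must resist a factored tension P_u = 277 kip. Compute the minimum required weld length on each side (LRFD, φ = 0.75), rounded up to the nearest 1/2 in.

E70XX → F_EXX = 70 ksi.
Throat t_e = 0.707 × 0.5 = 0.3535 in.
φr_n = 0.75 × 0.6 × 70 × 0.3535 = 11.14 kip/in.
L_req = P_u / φr_n = 277 / 11.14 = 24.88 in total.
Per side: 24.88 / 2 = 12.44 in.
Round up → use L = 12.5 in on each side.

L = 12.5 in on each side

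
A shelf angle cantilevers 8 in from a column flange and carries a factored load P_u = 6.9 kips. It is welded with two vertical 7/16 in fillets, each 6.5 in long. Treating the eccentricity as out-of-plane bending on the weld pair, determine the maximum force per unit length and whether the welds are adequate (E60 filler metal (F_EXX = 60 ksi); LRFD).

f_max ≈ 3.96 kip/in; adequate

L_w = 2 × 6.5 = 13 in; section modulus (unit throat) S = 2 × L²/6 = 14.08 in².
Direct shear f_v = P/L_w = 6.9/13 = 0.5308 kip/in.
Moment M = P × e = 6.9 × 8 = 55.2 kip·in; bending f_b = M/S = 3.92 kip/in.
f_max = √(f_v² + f_b²) = √(0.5308² + 3.92²) = 3.955 kip/in.
φr_n = 0.75 × 0.6 × 60 × (0.707 × 0.4375) = 8.351 kip/in → adequate.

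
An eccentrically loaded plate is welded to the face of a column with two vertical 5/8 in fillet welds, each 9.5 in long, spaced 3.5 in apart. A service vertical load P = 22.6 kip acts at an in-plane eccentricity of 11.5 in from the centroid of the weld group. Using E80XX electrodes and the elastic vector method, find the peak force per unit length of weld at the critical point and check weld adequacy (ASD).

f_max ≈ 7.04 kip/in; adequate

E80XX → F_EXX = 80 ksi.
Total weld length L_w = 19 in. Treat welds as unit-width lines.
Polar moment about centroid: J = 2[d³/12 + d(b/2)²] = 2[9.5³/12 + 9.5×1.75²] = 201.1 in³.
Direct shear f_v = P/L_w = 22.6 / 19 = 1.189 kip/in (vertical).
Torsion M = P·e = 22.6 × 11.5 = 259.9 kip·in.
Critical point at (x, y) = (1.75, 4.75) from centroid. f_tx = M·y/J = 6.139 kip/in; f_ty = M·x/J = 2.262 kip/in.
Resultant f_max = √[f_tx² + (f_v + f_ty)²] = √[6.139² + (1.189 + 2.262)²] = 7.043 kip/in.
Capacity per unit length: r_n/Ω = (1/2.0) × 0.6 × 80 × (0.707 × 0.625) = 10.6 kip/in.
7.043 ≤ 10.6 → adequate.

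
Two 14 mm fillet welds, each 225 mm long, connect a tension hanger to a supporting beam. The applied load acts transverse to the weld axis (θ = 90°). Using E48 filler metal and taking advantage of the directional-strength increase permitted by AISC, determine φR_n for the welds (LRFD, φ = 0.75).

E48XX → F_EXX = 480 MPa.
t_e = 0.707 × 14 = 9.898 mm; A_we = 9.898 × 450 = 4454 mm².
Directional factor: 1.0 + 0.5 sin^1.5(90°) = 1.5.
F_nw = 0.6 × 480 × 1.5 = 432 MPa.
φR_n = 0.75 × 432 × 4454 × 10⁻³ = 1443 kN.

φR_n ≈ 1440 kN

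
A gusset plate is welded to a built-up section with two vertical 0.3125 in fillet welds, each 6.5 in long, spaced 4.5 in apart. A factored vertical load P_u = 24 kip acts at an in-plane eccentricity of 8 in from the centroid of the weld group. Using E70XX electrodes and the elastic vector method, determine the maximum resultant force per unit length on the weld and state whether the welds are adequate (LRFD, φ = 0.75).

f_max ≈ 8 kip/in; NOT adequate

E70XX → F_EXX = 70 ksi.
Total weld length L_w = 13 in. Treat welds as unit-width lines.
Polar moment about centroid: J = 2[d³/12 + d(b/2)²] = 2[6.5³/12 + 6.5×2.25²] = 111.6 in³.
Direct shear f_v = P/L_w = 24 / 13 = 1.846 kip/in (vertical).
Torsion M = P·e = 24 × 8 = 192 kip·in.
Critical point at (x, y) = (2.25, 3.25) from centroid. f_tx = M·y/J = 5.592 kip/in; f_ty = M·x/J = 3.872 kip/in.
Resultant f_max = √[f_tx² + (f_v + f_ty)²] = √[5.592² + (1.846 + 3.872)²] = 7.998 kip/in.
Capacity per unit length: φr_n = 0.75 × 0.6 × 70 × (0.707 × 0.3125) = 6.96 kip/in.
7.998 > 6.96 → NOT adequate.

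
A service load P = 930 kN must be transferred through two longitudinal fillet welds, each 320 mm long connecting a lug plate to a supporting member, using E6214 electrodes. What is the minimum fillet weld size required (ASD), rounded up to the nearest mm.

E62XX → F_EXX = 620 MPa.
Total weld length L = 640 mm.
Required throat t_e = P × Ω / (0.6 F_EXX × L) = 930 × 2.0 / (0.6 × 620 × 640 × 10⁻³) = 7.812 mm.
Required leg w = t_e / 0.707 = 11.05 mm → use 12 mm.

w = 12 mm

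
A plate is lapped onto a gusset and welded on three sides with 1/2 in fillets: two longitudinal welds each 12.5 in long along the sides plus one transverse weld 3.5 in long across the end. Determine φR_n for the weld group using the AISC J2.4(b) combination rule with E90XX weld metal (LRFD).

E90XX → F_EXX = 90 ksi.
t_e = 0.707 × 0.5 = 0.3535 in.
R_nwl = 0.6 × 90 × 0.3535 × 25 = 477.2 kip (longitudinal, 2 welds).
R_nwt = 0.6 × 90 × 0.3535 × 3.5 = 66.81 kip (transverse, base value).
(i) R_nwl + R_nwt = 544 kip; (ii) 0.85 R_nwl + 1.5 R_nwt = 505.9 kip.
R_n = max = 544 kip [governs: (i)]; φR_n = 408 kip.

φR_n ≈ 408 kip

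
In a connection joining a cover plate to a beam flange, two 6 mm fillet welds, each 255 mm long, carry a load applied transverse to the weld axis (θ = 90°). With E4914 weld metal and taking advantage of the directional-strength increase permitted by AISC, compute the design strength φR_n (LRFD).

E49XX → F_EXX = 490 MPa.
t_e = 0.707 × 6 = 4.242 mm; A_we = 4.242 × 510 = 2163 mm².
Directional factor: 1.0 + 0.5 sin^1.5(90°) = 1.5.
F_nw = 0.6 × 490 × 1.5 = 441 MPa.
φR_n = 0.75 × 441 × 2163 × 10⁻³ = 715.6 kN.

φR_n ≈ 716 kN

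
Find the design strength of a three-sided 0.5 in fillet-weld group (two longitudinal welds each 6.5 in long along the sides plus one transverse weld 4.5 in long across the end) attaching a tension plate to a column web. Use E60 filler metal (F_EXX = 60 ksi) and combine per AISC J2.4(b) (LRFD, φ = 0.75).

φR_n ≈ 170 kips

t_e = 0.707 × 0.5 = 0.3535 in.
R_nwl = 0.6 × 60 × 0.3535 × 13 = 165.4 kips (longitudinal, 2 welds).
R_nwt = 0.6 × 60 × 0.3535 × 4.5 = 57.27 kips (transverse, base value).
(i) R_nwl + R_nwt = 222.7 kips; (ii) 0.85 R_nwl + 1.5 R_nwt = 226.5 kips.
R_n = max = 226.5 kips [governs: (ii)]; φR_n = 169.9 kips.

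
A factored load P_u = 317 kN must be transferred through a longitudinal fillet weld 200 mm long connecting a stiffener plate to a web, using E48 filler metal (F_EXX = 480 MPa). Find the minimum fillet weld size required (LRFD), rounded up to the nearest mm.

w = 11 mm

Total weld length L = 200 mm.
Required throat t_e = P_u / (φ × 0.6 F_EXX × L) = 317 / (0.75 × 0.6 × 480 × 200 × 10⁻³) = 7.338 mm.
Required leg w = t_e / 0.707 = 10.38 mm → use 11 mm.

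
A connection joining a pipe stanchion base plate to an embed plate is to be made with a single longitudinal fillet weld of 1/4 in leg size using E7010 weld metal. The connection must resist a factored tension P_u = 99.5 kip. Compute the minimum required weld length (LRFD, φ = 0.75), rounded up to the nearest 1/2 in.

E70XX → F_EXX = 70 ksi.
Throat t_e = 0.707 × 0.25 = 0.1767 in.
φr_n = 0.75 × 0.6 × 70 × 0.1767 = 5.568 kip/in.
L_req = P_u / φr_n = 99.5 / 5.568 = 17.87 in total.
Round up → use L = 18 in.

L = 18 in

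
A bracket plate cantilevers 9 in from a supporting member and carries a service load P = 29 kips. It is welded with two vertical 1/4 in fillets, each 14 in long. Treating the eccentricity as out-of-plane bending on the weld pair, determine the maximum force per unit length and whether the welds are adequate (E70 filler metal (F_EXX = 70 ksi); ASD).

L_w = 2 × 14 = 28 in; section modulus (unit throat) S = 2 × L²/6 = 65.33 in².
Direct shear f_v = P/L_w = 29/28 = 1.036 kip/in.
Moment M = P × e = 29 × 9 = 261 kip·in; bending f_b = M/S = 3.995 kip/in.
f_max = √(f_v² + f_b²) = √(1.036² + 3.995²) = 4.127 kip/in.
r_n/Ω = (1/2.0) × 0.6 × 70 × (0.707 × 0.25) = 3.712 kip/in → NOT adequate.

f_max ≈ 4.13 kip/in; NOT adequate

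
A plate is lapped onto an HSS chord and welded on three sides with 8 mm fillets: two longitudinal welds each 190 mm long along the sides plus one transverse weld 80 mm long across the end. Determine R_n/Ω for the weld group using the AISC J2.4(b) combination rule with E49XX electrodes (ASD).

E49XX → F_EXX = 490 MPa.
t_e = 0.707 × 8 = 5.656 mm.
R_nwl = 0.6 × 490 × 5.656 × 380 × 10⁻³ = 631.9 kN (longitudinal, 2 welds).
R_nwt = 0.6 × 490 × 5.656 × 80 × 10⁻³ = 133 kN (transverse, base value).
(i) R_nwl + R_nwt = 764.9 kN; (ii) 0.85 R_nwl + 1.5 R_nwt = 736.6 kN.
R_n = max = 764.9 kN [governs: (i)]; R_n/Ω = 382.5 kN.

R_n/Ω ≈ 382 kN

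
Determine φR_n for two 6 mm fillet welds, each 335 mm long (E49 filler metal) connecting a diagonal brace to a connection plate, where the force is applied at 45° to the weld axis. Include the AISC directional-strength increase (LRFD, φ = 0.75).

E49XX → F_EXX = 490 MPa.
t_e = 0.707 × 6 = 4.242 mm; A_we = 4.242 × 670 = 2842 mm².
Directional factor: 1.0 + 0.5 sin^1.5(45°) = 1.297.
F_nw = 0.6 × 490 × 1.297 = 381.4 MPa.
φR_n = 0.75 × 381.4 × 2842 × 10⁻³ = 813 kN.

φR_n ≈ 813 kN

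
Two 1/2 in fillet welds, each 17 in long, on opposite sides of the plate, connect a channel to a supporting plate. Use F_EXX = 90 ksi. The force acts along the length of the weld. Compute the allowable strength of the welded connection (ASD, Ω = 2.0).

R_n/Ω ≈ 325 kip

Effective throat t_e = 0.707 × 0.5 = 0.3535 in.
Total length L = 34 in; A_we = 0.3535 × 34 = 12.02 in².
F_nw = 0.6 F_EXX = 0.6 × 90 = 54 ksi.
R_n = 54 × 12.02 = 649 kip; R_n/Ω = 649/2.0 = 324.5 kip.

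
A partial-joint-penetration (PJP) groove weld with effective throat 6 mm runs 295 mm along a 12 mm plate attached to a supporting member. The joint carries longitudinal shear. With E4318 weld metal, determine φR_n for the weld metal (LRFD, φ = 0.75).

E43XX → F_EXX = 430 MPa.
Effective throat (given) t_e = 6 mm.
A_we = 6 × 295 = 1770 mm².
F_nw = 0.6 F_EXX = 258 MPa.
φR_n = 0.75 × 258 × 1770 × 10⁻³ = 342.5 kN.

φR_n ≈ 342 kN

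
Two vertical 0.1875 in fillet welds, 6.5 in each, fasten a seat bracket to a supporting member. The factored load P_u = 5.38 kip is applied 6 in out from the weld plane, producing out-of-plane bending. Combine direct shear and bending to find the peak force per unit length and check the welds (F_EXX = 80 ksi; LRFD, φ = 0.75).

L_w = 2 × 6.5 = 13 in; section modulus (unit throat) S = 2 × L²/6 = 14.08 in².
Direct shear f_v = P/L_w = 5.38/13 = 0.4138 kip/in.
Moment M = P × e = 5.38 × 6 = 32.28 kip·in; bending f_b = M/S = 2.292 kip/in.
f_max = √(f_v² + f_b²) = √(0.4138² + 2.292²) = 2.329 kip/in.
φr_n = 0.75 × 0.6 × 80 × (0.707 × 0.1875) = 4.772 kip/in → adequate.

f_max ≈ 2.33 kip/in; adequate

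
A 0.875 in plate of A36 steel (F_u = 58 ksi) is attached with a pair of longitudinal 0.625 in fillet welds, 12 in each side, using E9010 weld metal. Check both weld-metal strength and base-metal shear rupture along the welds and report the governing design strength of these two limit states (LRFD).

E90XX → F_EXX = 90 ksi.
t_e = 0.707 × 0.625 = 0.4419 in; L = 24 in.
Weld metal: φR_n = 0.75 × 0.6 × 90 × 0.4419 × 24 = 429.5 kips.
Base metal (shear rupture): φR_n = 0.75 × 0.6 × 58 × 0.875 × 24 = 548.1 kips.
Governing: weld metal.

φR_n ≈ 430 kips (weld metal governs)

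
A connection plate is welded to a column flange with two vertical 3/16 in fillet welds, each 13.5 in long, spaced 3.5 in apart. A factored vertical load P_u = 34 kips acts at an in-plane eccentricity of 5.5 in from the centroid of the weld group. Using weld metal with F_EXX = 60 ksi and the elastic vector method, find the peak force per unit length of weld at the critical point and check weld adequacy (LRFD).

Total weld length L_w = 27 in. Treat welds as unit-width lines.
Polar moment about centroid: J = 2[d³/12 + d(b/2)²] = 2[13.5³/12 + 13.5×1.75²] = 492.8 in³.
Direct shear f_v = P/L_w = 34 / 27 = 1.259 kip/in (vertical).
Torsion M = P·e = 34 × 5.5 = 187 kip·in.
Critical point at (x, y) = (1.75, 6.75) from centroid. f_tx = M·y/J = 2.562 kip/in; f_ty = M·x/J = 0.6641 kip/in.
Resultant f_max = √[f_tx² + (f_v + f_ty)²] = √[2.562² + (1.259 + 0.6641)²] = 3.203 kip/in.
Capacity per unit length: φr_n = 0.75 × 0.6 × 60 × (0.707 × 0.1875) = 3.579 kip/in.
3.203 ≤ 3.579 → adequate.

f_max ≈ 3.2 kip/in; adequate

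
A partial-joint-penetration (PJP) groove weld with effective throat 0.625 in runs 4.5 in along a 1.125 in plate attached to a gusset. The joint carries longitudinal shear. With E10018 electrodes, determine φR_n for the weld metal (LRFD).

φR_n ≈ 127 kip

E100XX → F_EXX = 100 ksi.
Effective throat (given) t_e = 0.625 in.
A_we = 0.625 × 4.5 = 2.812 in².
F_nw = 0.6 F_EXX = 60 ksi.
φR_n = 0.75 × 60 × 2.812 = 126.6 kip.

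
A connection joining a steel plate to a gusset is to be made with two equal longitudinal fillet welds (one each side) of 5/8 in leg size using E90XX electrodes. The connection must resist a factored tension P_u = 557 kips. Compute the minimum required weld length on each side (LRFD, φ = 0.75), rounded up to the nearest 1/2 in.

E90XX → F_EXX = 90 ksi.
Throat t_e = 0.707 × 0.625 = 0.4419 in.
φr_n = 0.75 × 0.6 × 90 × 0.4419 = 17.9 kips/in.
L_req = P_u / φr_n = 557 / 17.9 = 31.12 in total.
Per side: 31.12 / 2 = 15.56 in.
Round up → use L = 16 in on each side.

L = 16 in on each side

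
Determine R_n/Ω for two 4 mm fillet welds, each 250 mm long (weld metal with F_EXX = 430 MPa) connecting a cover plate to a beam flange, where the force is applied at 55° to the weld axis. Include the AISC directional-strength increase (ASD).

t_e = 0.707 × 4 = 2.828 mm; A_we = 2.828 × 500 = 1414 mm².
Directional factor: 1.0 + 0.5 sin^1.5(55°) = 1.371.
F_nw = 0.6 × 430 × 1.371 = 353.6 MPa.
R_n/Ω = (353.6 × 1414) / 2.0 × 10⁻³ = 250 kN.

R_n/Ω ≈ 250 kN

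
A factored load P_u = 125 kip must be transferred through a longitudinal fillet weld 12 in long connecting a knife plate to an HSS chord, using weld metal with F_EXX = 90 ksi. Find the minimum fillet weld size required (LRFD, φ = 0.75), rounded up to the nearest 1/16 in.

Total weld length L = 12 in.
Required throat t_e = P_u / (φ × 0.6 F_EXX × L) = 125 / (0.75 × 0.6 × 90 × 12) = 0.2572 in.
Required leg w = t_e / 0.707 = 0.3638 in → use 3/8 in.

w = 3/8 in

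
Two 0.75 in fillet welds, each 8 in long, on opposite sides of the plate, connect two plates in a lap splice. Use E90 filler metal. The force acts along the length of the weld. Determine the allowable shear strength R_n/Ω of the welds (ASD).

E90XX → F_EXX = 90 ksi.
Effective throat t_e = 0.707 × 0.75 = 0.5302 in.
Total length L = 16 in; A_we = 0.5302 × 16 = 8.484 in².
F_nw = 0.6 F_EXX = 0.6 × 90 = 54 ksi.
R_n = 54 × 8.484 = 458.1 kip; R_n/Ω = 458.1/2.0 = 229.1 kip.

R_n/Ω ≈ 229 kip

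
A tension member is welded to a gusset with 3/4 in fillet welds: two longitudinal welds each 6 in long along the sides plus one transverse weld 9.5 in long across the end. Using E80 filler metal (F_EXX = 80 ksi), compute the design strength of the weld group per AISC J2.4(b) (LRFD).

t_e = 0.707 × 0.75 = 0.5302 in.
R_nwl = 0.6 × 80 × 0.5302 × 12 = 305.4 kips (longitudinal, 2 welds).
R_nwt = 0.6 × 80 × 0.5302 × 9.5 = 241.8 kips (transverse, base value).
(i) R_nwl + R_nwt = 547.2 kips; (ii) 0.85 R_nwl + 1.5 R_nwt = 622.3 kips.
R_n = max = 622.3 kips [governs: (ii)]; φR_n = 466.7 kips.

φR_n ≈ 467 kips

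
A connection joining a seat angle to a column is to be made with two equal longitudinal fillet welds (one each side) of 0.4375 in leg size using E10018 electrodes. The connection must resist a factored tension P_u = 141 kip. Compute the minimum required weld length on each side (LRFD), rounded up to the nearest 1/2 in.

L = 5.5 in on each side

E100XX → F_EXX = 100 ksi.
Throat t_e = 0.707 × 0.4375 = 0.3093 in.
φr_n = 0.75 × 0.6 × 100 × 0.3093 = 13.92 kip/in.
L_req = P_u / φr_n = 141 / 13.92 = 10.13 in total.
Per side: 10.13 / 2 = 5.065 in.
Round up → use L = 5.5 in on each side.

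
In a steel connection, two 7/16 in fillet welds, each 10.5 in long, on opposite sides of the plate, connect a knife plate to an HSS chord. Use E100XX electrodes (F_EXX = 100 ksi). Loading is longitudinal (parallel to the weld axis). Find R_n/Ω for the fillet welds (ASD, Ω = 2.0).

Effective throat t_e = 0.707 × 0.4375 = 0.3093 in.
Total length L = 21 in; A_we = 0.3093 × 21 = 6.496 in².
F_nw = 0.6 F_EXX = 0.6 × 100 = 60 ksi.
R_n = 60 × 6.496 = 389.7 kip; R_n/Ω = 389.7/2.0 = 194.9 kip.

R_n/Ω ≈ 195 kip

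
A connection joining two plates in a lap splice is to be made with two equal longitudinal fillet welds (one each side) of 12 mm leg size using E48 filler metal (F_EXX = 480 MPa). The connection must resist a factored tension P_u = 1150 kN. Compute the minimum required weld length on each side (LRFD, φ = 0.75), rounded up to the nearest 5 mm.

Throat t_e = 0.707 × 12 = 8.484 mm.
φr_n = 0.75 × 0.6 × 480 × 8.484 × 10⁻³ = 1.833 kN/mm.
L_req = P_u / φr_n = 1150 / 1.833 = 627.5 mm total.
Per side: 627.5 / 2 = 313.8 mm.
Round up → use L = 315 mm on each side.

L = 315 mm on each side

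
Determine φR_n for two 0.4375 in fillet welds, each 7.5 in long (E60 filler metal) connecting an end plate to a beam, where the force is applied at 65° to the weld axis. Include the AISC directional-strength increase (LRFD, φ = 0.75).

φR_n ≈ 179 kip

E60XX → F_EXX = 60 ksi.
t_e = 0.707 × 0.4375 = 0.3093 in; A_we = 0.3093 × 15 = 4.64 in².
Directional factor: 1.0 + 0.5 sin^1.5(65°) = 1.431.
F_nw = 0.6 × 60 × 1.431 = 51.53 ksi.
φR_n = 0.75 × 51.53 × 4.64 = 179.3 kip.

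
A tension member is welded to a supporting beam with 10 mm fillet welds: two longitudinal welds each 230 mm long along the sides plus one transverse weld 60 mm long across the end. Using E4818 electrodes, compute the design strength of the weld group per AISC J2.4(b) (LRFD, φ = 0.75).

φR_n ≈ 794 kN

E48XX → F_EXX = 480 MPa.
t_e = 0.707 × 10 = 7.07 mm.
R_nwl = 0.6 × 480 × 7.07 × 460 × 10⁻³ = 936.6 kN (longitudinal, 2 welds).
R_nwt = 0.6 × 480 × 7.07 × 60 × 10⁻³ = 122.2 kN (transverse, base value).
(i) R_nwl + R_nwt = 1059 kN; (ii) 0.85 R_nwl + 1.5 R_nwt = 979.4 kN.
R_n = max = 1059 kN [governs: (i)]; φR_n = 794.1 kN.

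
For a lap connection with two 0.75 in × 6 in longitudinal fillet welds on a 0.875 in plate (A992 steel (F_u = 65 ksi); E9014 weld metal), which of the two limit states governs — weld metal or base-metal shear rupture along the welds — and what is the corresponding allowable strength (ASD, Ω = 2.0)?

E90XX → F_EXX = 90 ksi.
t_e = 0.707 × 0.75 = 0.5302 in; L = 12 in.
Weld metal: R_n/Ω = (1/2.0) × 0.6 × 90 × 0.5302 × 12 = 171.8 kips.
Base metal (shear rupture): R_n/Ω = (1/2.0) × 0.6 × 65 × 0.875 × 12 = 204.8 kips.
Governing: weld metal.

R_n/Ω ≈ 172 kips (weld metal governs)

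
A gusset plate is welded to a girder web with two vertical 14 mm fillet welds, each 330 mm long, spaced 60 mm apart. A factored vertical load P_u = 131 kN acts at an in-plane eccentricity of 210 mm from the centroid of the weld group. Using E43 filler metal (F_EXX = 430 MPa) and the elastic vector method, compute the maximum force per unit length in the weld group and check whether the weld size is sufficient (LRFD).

f_max ≈ 762 N/mm; adequate

Total weld length L_w = 660 mm. Treat welds as unit-width lines.
Polar moment about centroid: J = 2[d³/12 + d(b/2)²] = 2[330³/12 + 330×30²] = 6584000 mm³.
Direct shear f_v = P/L_w = 131×10³ / 660 = 198.5 N/mm (vertical).
Torsion M = P·e = 131×10³ × 210 = 27510000 N·mm.
Critical point at (x, y) = (30, 165) from centroid. f_tx = M·y/J = 689.5 N/mm; f_ty = M·x/J = 125.4 N/mm.
Resultant f_max = √[f_tx² + (f_v + f_ty)²] = √[689.5² + (198.5 + 125.4)²] = 761.7 N/mm.
Capacity per unit length: φr_n = 0.75 × 0.6 × 430 × (0.707 × 14) = 1915 N/mm.
761.7 ≤ 1915 → adequate.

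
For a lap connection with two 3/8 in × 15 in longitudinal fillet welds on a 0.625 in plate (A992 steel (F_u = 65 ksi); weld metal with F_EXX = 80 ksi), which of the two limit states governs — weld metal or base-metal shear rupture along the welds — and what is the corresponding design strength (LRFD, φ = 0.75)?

φR_n ≈ 286 kips (weld metal governs)

t_e = 0.707 × 0.375 = 0.2651 in; L = 30 in.
Weld metal: φR_n = 0.75 × 0.6 × 80 × 0.2651 × 30 = 286.3 kips.
Base metal (shear rupture): φR_n = 0.75 × 0.6 × 65 × 0.625 × 30 = 548.4 kips.
Governing: weld metal.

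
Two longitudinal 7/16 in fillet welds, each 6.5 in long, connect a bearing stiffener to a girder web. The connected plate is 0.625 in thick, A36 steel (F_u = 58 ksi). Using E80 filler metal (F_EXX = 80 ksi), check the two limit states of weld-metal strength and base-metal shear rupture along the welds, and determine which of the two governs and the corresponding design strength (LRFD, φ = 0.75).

φR_n ≈ 145 kips (weld metal governs)

t_e = 0.707 × 0.4375 = 0.3093 in; L = 13 in.
Weld metal: φR_n = 0.75 × 0.6 × 80 × 0.3093 × 13 = 144.8 kips.
Base metal (shear rupture): φR_n = 0.75 × 0.6 × 58 × 0.625 × 13 = 212.1 kips.
Governing: weld metal.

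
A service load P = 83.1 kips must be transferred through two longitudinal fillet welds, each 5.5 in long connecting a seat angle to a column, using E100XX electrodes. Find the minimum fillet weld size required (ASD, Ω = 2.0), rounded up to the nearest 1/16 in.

E100XX → F_EXX = 100 ksi.
Total weld length L = 11 in.
Required throat t_e = P × Ω / (0.6 F_EXX × L) = 83.1 × 2.0 / (0.6 × 100 × 11) = 0.2518 in.
Required leg w = t_e / 0.707 = 0.3562 in → use 3/8 in.

w = 3/8 in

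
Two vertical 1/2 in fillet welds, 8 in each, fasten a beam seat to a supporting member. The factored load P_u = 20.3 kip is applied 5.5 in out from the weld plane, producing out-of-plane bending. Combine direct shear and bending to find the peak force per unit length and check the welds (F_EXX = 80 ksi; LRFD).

L_w = 2 × 8 = 16 in; section modulus (unit throat) S = 2 × L²/6 = 21.33 in².
Direct shear f_v = P/L_w = 20.3/16 = 1.269 kip/in.
Moment M = P × e = 20.3 × 5.5 = 111.65 kip·in; bending f_b = M/S = 5.234 kip/in.
f_max = √(f_v² + f_b²) = √(1.269² + 5.234²) = 5.385 kip/in.
φr_n = 0.75 × 0.6 × 80 × (0.707 × 0.5) = 12.73 kip/in → adequate.

f_max ≈ 5.39 kip/in; adequate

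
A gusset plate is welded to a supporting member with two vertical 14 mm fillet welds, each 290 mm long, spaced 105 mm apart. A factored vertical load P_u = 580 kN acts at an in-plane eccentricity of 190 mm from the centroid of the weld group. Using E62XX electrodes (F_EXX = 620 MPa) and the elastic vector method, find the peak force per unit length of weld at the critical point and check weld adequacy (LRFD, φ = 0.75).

Total weld length L_w = 580 mm. Treat welds as unit-width lines.
Polar moment about centroid: J = 2[d³/12 + d(b/2)²] = 2[290³/12 + 290×52.5²] = 5663000 mm³.
Direct shear f_v = P/L_w = 580×10³ / 580 = 1000 N/mm (vertical).
Torsion M = P·e = 580×10³ × 190 = 110200000 N·mm.
Critical point at (x, y) = (52.5, 145) from centroid. f_tx = M·y/J = 2821 N/mm; f_ty = M·x/J = 1022 N/mm.
Resultant f_max = √[f_tx² + (f_v + f_ty)²] = √[2821² + (1000 + 1022)²] = 3471 N/mm.
Capacity per unit length: φr_n = 0.75 × 0.6 × 620 × (0.707 × 14) = 2762 N/mm.
3471 > 2762 → NOT adequate.

f_max ≈ 3470 N/mm; NOT adequate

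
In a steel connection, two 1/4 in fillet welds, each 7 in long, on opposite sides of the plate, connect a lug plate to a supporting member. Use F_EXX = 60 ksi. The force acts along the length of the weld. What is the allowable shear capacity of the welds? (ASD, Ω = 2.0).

R_n/Ω ≈ 44.5 kips

Effective throat t_e = 0.707 × 0.25 = 0.1767 in.
Total length L = 14 in; A_we = 0.1767 × 14 = 2.474 in².
F_nw = 0.6 F_EXX = 0.6 × 60 = 36 ksi.
R_n = 36 × 2.474 = 89.08 kips; R_n/Ω = 89.08/2.0 = 44.54 kips.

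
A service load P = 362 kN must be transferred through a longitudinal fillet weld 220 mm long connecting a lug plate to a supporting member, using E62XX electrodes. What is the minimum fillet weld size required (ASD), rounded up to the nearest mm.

E62XX → F_EXX = 620 MPa.
Total weld length L = 220 mm.
Required throat t_e = P × Ω / (0.6 F_EXX × L) = 362 × 2.0 / (0.6 × 620 × 220 × 10⁻³) = 8.847 mm.
Required leg w = t_e / 0.707 = 12.51 mm → use 13 mm.

w = 13 mm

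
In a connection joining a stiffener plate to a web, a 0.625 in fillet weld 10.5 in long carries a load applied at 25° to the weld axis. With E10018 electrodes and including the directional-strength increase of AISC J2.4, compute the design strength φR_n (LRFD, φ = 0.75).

φR_n ≈ 237 kip

E100XX → F_EXX = 100 ksi.
t_e = 0.707 × 0.625 = 0.4419 in; A_we = 0.4419 × 10.5 = 4.64 in².
Directional factor: 1.0 + 0.5 sin^1.5(25°) = 1.137.
F_nw = 0.6 × 100 × 1.137 = 68.24 ksi.
φR_n = 0.75 × 68.24 × 4.64 = 237.5 kip.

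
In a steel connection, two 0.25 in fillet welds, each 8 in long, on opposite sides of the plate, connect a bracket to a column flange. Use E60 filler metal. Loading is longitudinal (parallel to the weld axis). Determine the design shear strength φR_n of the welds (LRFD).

E60XX → F_EXX = 60 ksi.
Effective throat t_e = 0.707 × 0.25 = 0.1767 in.
Total length L = 16 in; A_we = 0.1767 × 16 = 2.828 in².
F_nw = 0.6 F_EXX = 0.6 × 60 = 36 ksi.
φR_n = 0.75 × 36 × 2.828 = 76.36 kips.

φR_n ≈ 76.4 kips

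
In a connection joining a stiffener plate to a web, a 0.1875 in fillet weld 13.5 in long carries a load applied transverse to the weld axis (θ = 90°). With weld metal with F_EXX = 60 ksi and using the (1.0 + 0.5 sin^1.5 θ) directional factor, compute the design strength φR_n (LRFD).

t_e = 0.707 × 0.1875 = 0.1326 in; A_we = 0.1326 × 13.5 = 1.79 in².
Directional factor: 1.0 + 0.5 sin^1.5(90°) = 1.5.
F_nw = 0.6 × 60 × 1.5 = 54 ksi.
φR_n = 0.75 × 54 × 1.79 = 72.48 kip.

φR_n ≈ 72.5 kip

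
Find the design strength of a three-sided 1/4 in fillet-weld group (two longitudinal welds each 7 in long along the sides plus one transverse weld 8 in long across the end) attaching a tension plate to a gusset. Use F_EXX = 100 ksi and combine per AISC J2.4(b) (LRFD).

φR_n ≈ 190 kip

t_e = 0.707 × 0.25 = 0.1767 in.
R_nwl = 0.6 × 100 × 0.1767 × 14 = 148.5 kip (longitudinal, 2 welds).
R_nwt = 0.6 × 100 × 0.1767 × 8 = 84.84 kip (transverse, base value).
(i) R_nwl + R_nwt = 233.3 kip; (ii) 0.85 R_nwl + 1.5 R_nwt = 253.5 kip.
R_n = max = 253.5 kip [governs: (ii)]; φR_n = 190.1 kip.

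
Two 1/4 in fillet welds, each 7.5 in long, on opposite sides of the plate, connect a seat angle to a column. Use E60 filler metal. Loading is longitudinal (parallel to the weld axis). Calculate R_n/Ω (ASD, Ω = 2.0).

E60XX → F_EXX = 60 ksi.
Effective throat t_e = 0.707 × 0.25 = 0.1767 in.
Total length L = 15 in; A_we = 0.1767 × 15 = 2.651 in².
F_nw = 0.6 F_EXX = 0.6 × 60 = 36 ksi.
R_n = 36 × 2.651 = 95.44 kips; R_n/Ω = 95.44/2.0 = 47.72 kips.

R_n/Ω ≈ 47.7 kips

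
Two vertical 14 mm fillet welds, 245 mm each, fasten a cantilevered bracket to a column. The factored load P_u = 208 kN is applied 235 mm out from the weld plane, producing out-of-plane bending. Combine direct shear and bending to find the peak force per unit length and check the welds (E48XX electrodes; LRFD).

E48XX → F_EXX = 480 MPa.
L_w = 2 × 245 = 490 mm; section modulus (unit throat) S = 2 × L²/6 = 20010 mm².
Direct shear f_v = P/L_w = 208×10³/490 = 424.5 N/mm.
Moment M = P × e = 208×10³ × 235 = 48880000 N·mm; bending f_b = M/S = 2443 N/mm.
f_max = √(f_v² + f_b²) = √(424.5² + 2443²) = 2480 N/mm.
φr_n = 0.75 × 0.6 × 480 × (0.707 × 14) = 2138 N/mm → NOT adequate.

f_max ≈ 2480 N/mm; NOT adequate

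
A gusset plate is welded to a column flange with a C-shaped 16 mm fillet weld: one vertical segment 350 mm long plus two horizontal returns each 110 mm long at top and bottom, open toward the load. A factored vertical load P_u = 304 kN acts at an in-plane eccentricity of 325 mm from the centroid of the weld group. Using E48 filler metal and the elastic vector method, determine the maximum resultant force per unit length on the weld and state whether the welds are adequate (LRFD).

E48XX → F_EXX = 480 MPa.
Total weld length L_w = 570 mm. Treat welds as unit-width lines.
Centroid: x̄ = 2×110×55 / 570 = 21.23 mm from the vertical weld.
Polar moment about centroid: J = I_x + I_y = [350³/12 + 2×110×175²] + [350×21.23² + 2(110³/12 + 110×33.77²)] = 10940000 mm³.
Direct shear f_v = P/L_w = 304×10³ / 570 = 533.3 N/mm (vertical).
Torsion M = P·e = 304×10³ × 325 = 98800000 N·mm.
Critical point at (x, y) = (88.77, 175) from centroid. f_tx = M·y/J = 1580 N/mm; f_ty = M·x/J = 801.6 N/mm.
Resultant f_max = √[f_tx² + (f_v + f_ty)²] = √[1580² + (533.3 + 801.6)²] = 2069 N/mm.
Capacity per unit length: φr_n = 0.75 × 0.6 × 480 × (0.707 × 16) = 2443 N/mm.
2069 ≤ 2443 → adequate.

f_max ≈ 2070 N/mm; adequate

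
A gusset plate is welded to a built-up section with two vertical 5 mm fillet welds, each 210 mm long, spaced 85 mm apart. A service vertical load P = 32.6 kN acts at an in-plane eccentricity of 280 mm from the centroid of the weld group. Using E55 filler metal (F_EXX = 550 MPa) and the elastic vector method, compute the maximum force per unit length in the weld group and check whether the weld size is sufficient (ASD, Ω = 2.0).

Total weld length L_w = 420 mm. Treat welds as unit-width lines.
Polar moment about centroid: J = 2[d³/12 + d(b/2)²] = 2[210³/12 + 210×42.5²] = 2302000 mm³.
Direct shear f_v = P/L_w = 32.6×10³ / 420 = 77.62 N/mm (vertical).
Torsion M = P·e = 32.6×10³ × 280 = 9128000 N·mm.
Critical point at (x, y) = (42.5, 105) from centroid. f_tx = M·y/J = 416.3 N/mm; f_ty = M·x/J = 168.5 N/mm.
Resultant f_max = √[f_tx² + (f_v + f_ty)²] = √[416.3² + (77.62 + 168.5)²] = 483.6 N/mm.
Capacity per unit length: r_n/Ω = (1/2.0) × 0.6 × 550 × (0.707 × 5) = 583.3 N/mm.
483.6 ≤ 583.3 → adequate.

f_max ≈ 484 N/mm; adequate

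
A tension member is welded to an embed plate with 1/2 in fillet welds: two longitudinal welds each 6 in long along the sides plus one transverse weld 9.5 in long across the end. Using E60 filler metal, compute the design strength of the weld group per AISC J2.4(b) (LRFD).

φR_n ≈ 233 kips

E60XX → F_EXX = 60 ksi.
t_e = 0.707 × 0.5 = 0.3535 in.
R_nwl = 0.6 × 60 × 0.3535 × 12 = 152.7 kips (longitudinal, 2 welds).
R_nwt = 0.6 × 60 × 0.3535 × 9.5 = 120.9 kips (transverse, base value).
(i) R_nwl + R_nwt = 273.6 kips; (ii) 0.85 R_nwl + 1.5 R_nwt = 311.2 kips.
R_n = max = 311.2 kips [governs: (ii)]; φR_n = 233.4 kips.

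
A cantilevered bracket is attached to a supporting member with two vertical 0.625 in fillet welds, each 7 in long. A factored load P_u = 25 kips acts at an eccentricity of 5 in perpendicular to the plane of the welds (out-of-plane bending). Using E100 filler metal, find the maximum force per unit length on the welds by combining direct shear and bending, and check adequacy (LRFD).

f_max ≈ 7.86 kip/in; adequate

E100XX → F_EXX = 100 ksi.
L_w = 2 × 7 = 14 in; section modulus (unit throat) S = 2 × L²/6 = 16.33 in².
Direct shear f_v = P/L_w = 25/14 = 1.786 kip/in.
Moment M = P × e = 25 × 5 = 125 kip·in; bending f_b = M/S = 7.653 kip/in.
f_max = √(f_v² + f_b²) = √(1.786² + 7.653²) = 7.859 kip/in.
φr_n = 0.75 × 0.6 × 100 × (0.707 × 0.625) = 19.88 kip/in → adequate.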